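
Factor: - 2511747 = -3^2 * 7^1*39869^1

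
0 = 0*546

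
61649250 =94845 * 650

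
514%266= 248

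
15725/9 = 15725/9  =  1747.22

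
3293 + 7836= 11129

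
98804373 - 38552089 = 60252284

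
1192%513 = 166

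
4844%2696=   2148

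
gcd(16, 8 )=8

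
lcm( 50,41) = 2050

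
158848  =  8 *19856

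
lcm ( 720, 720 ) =720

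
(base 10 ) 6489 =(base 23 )C63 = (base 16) 1959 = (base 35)5AE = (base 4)1211121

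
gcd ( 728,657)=1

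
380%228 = 152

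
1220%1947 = 1220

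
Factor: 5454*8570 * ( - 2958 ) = -2^3*3^4*5^1*  17^1*29^1*101^1*857^1 =- 138259227240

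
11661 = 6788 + 4873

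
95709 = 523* 183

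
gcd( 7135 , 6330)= 5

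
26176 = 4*6544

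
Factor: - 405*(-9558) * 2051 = 2^1*3^8 * 5^1*7^1*59^1*293^1 =7939400490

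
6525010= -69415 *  ( - 94) 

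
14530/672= 21+ 209/336 = 21.62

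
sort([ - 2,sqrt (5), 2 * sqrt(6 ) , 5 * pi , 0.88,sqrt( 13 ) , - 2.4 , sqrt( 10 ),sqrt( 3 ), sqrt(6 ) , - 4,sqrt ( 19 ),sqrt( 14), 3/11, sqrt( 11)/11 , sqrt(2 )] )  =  [ - 4, - 2.4, - 2,3/11, sqrt (11 ) /11, 0.88, sqrt( 2 ),sqrt( 3),sqrt(5 ),sqrt(6 ),sqrt( 10), sqrt (13 ), sqrt( 14), sqrt(19),2*sqrt(6), 5 * pi] 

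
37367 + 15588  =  52955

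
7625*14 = 106750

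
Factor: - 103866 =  - 2^1*3^1 * 7^1 * 2473^1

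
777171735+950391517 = 1727563252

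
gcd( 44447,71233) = 1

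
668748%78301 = 42340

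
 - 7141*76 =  - 542716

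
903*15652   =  14133756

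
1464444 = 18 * 81358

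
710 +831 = 1541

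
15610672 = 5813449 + 9797223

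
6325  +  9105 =15430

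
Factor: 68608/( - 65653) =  - 2^10*7^( - 1)*67^1*83^(-1 )*113^( - 1 ) 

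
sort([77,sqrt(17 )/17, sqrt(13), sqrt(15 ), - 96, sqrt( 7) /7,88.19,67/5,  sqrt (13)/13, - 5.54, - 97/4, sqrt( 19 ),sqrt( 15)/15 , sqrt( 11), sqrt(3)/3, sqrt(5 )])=[-96, -97/4, - 5.54, sqrt(17) /17 , sqrt(15 ) /15, sqrt( 13 )/13,sqrt( 7 )/7, sqrt( 3)/3  ,  sqrt(5 ), sqrt(11 ), sqrt(13), sqrt ( 15),  sqrt(19 ), 67/5,77, 88.19]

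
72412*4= 289648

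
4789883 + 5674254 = 10464137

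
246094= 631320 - 385226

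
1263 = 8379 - 7116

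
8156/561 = 8156/561 = 14.54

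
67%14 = 11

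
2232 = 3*744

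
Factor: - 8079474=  - 2^1  *3^1*13^1*103583^1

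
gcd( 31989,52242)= 3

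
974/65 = 974/65 =14.98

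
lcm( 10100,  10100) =10100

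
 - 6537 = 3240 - 9777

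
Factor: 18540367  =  29^1*37^2 * 467^1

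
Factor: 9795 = 3^1*5^1*653^1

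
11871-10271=1600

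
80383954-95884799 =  - 15500845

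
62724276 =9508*6597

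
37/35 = 37/35  =  1.06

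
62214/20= 3110 + 7/10 = 3110.70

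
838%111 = 61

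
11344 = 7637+3707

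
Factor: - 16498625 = -5^3*11^1*13^2*71^1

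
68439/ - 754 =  - 91 + 175/754 = - 90.77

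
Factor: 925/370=5/2 = 2^( - 1)*5^1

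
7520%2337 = 509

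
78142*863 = 67436546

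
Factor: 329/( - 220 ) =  -2^( - 2)*5^( - 1 )* 7^1*11^( - 1) * 47^1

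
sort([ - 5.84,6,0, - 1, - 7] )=[ - 7,-5.84,-1,0,6]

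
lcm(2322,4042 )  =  109134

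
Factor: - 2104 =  - 2^3 * 263^1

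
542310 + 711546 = 1253856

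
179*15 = 2685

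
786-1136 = -350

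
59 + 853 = 912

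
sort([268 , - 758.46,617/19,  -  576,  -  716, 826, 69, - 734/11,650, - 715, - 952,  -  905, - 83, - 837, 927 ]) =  [ - 952, - 905,  -  837, - 758.46,-716, - 715, - 576, - 83,- 734/11 , 617/19, 69, 268,650, 826,927 ]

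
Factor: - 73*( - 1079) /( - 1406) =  - 78767/1406 =- 2^( - 1 ) * 13^1*19^( - 1 )*37^( - 1) * 73^1*83^1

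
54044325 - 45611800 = 8432525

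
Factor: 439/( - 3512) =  - 2^( - 3)   =  -1/8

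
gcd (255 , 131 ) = 1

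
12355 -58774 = - 46419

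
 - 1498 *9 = - 13482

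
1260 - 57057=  - 55797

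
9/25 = 9/25 = 0.36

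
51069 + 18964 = 70033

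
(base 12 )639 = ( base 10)909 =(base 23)1GC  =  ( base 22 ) 1j7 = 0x38d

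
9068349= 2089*4341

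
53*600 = 31800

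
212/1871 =212/1871 = 0.11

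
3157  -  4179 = -1022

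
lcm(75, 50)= 150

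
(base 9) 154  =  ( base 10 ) 130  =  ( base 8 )202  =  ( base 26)50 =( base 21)64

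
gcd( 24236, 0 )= 24236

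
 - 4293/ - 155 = 4293/155  =  27.70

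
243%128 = 115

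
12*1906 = 22872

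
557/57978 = 557/57978 = 0.01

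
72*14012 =1008864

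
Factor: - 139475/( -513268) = 2^( - 2)* 5^2*23^(  -  1 ) = 25/92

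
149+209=358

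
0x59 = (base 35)2J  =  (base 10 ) 89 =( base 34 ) 2l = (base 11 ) 81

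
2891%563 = 76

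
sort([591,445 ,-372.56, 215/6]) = [-372.56,  215/6, 445,591 ]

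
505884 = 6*84314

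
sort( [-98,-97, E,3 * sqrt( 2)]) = [-98, - 97, E, 3*sqrt(2) ] 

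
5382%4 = 2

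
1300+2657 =3957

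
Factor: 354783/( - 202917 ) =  - 827/473 = -11^( - 1 )*43^ (- 1 )*827^1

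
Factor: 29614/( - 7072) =-2^(  -  4)*67^1= -67/16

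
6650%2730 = 1190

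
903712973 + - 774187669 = 129525304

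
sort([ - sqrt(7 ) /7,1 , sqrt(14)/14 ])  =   [ - sqrt( 7 )/7,sqrt( 14) /14 , 1]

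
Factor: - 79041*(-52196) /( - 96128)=- 2^( - 5)*3^1*751^(-1 )*13049^1*26347^1= -1031406009/24032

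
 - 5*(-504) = 2520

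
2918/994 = 1459/497 = 2.94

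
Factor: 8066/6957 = 2^1*3^(  -  2) * 37^1*109^1*773^( - 1 )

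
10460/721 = 14 + 366/721 = 14.51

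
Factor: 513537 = 3^1 * 171179^1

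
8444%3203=2038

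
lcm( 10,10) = 10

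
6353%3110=133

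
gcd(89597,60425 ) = 1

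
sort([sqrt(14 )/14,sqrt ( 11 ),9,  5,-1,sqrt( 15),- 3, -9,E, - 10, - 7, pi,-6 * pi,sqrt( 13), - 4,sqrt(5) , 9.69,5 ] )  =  [ -6*pi,-10, - 9,-7, - 4, - 3,-1,  sqrt(14) /14,  sqrt( 5), E,pi,sqrt(11),sqrt(13), sqrt(15),5,5,9, 9.69]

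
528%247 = 34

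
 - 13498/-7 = 1928 + 2/7   =  1928.29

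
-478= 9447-9925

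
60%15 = 0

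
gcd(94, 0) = 94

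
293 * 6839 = 2003827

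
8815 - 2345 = 6470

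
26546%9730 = 7086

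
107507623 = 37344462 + 70163161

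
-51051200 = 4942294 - 55993494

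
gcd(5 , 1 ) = 1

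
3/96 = 1/32 = 0.03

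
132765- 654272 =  - 521507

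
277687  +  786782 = 1064469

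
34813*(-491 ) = -17093183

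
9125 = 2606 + 6519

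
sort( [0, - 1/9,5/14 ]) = [ - 1/9,0,  5/14] 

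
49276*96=4730496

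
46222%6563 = 281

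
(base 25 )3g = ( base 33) 2P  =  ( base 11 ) 83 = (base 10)91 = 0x5b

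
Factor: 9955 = 5^1 * 11^1*181^1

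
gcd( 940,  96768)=4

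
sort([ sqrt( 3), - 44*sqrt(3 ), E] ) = [ - 44*sqrt( 3),sqrt( 3), E] 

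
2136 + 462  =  2598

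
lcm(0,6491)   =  0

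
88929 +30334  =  119263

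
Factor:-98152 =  - 2^3 * 12269^1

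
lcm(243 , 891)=2673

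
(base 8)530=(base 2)101011000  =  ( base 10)344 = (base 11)293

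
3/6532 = 3/6532 = 0.00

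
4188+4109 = 8297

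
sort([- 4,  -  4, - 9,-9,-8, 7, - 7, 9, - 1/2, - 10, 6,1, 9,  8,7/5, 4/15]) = [ - 10, - 9, - 9, - 8 ,-7 ,  -  4,- 4, - 1/2,4/15,1, 7/5, 6,7, 8, 9,9 ]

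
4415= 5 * 883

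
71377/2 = 35688 + 1/2 = 35688.50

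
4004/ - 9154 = -2002/4577 = -0.44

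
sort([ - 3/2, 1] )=[ - 3/2, 1 ] 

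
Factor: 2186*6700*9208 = 134862209600 = 2^6*5^2 * 67^1*1093^1* 1151^1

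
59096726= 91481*646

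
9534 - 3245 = 6289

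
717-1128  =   - 411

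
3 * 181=543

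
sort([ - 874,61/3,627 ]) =[-874 , 61/3,627]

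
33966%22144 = 11822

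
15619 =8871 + 6748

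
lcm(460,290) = 13340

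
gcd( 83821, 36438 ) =1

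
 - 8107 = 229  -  8336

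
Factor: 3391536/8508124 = 2^2*3^1*19^( - 1 )*70657^1*111949^( - 1) = 847884/2127031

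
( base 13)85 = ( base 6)301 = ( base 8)155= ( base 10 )109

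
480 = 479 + 1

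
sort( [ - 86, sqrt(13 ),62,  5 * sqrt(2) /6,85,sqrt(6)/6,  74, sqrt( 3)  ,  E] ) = [ - 86 , sqrt ( 6 ) /6 , 5*sqrt (2 ) /6 , sqrt( 3),  E,sqrt( 13 ) , 62,74,85 ]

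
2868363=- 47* (-61029 )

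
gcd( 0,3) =3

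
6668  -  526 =6142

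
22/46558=11/23279 = 0.00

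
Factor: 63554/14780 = 43/10 = 2^( - 1)*5^(-1 )*43^1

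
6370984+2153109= 8524093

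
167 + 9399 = 9566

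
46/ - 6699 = - 1 + 6653/6699 = - 0.01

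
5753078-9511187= - 3758109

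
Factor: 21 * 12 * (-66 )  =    -  2^3 * 3^3*7^1*11^1  =  -16632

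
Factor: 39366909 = 3^2*103^1*42467^1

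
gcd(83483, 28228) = 1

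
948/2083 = 948/2083 = 0.46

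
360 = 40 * 9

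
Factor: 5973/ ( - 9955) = -3/5 = -3^1*5^(-1) 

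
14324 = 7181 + 7143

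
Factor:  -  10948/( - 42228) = 7/27 = 3^( - 3)*7^1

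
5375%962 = 565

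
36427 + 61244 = 97671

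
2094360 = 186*11260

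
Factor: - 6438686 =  - 2^1 *3219343^1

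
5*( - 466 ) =-2330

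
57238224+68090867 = 125329091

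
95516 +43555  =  139071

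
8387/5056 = 1 +3331/5056 = 1.66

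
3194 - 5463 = -2269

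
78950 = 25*3158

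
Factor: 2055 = 3^1*5^1 * 137^1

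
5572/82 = 67  +  39/41=67.95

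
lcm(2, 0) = 0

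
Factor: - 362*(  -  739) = 2^1*181^1 * 739^1  =  267518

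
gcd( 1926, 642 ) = 642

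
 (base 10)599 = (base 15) 29E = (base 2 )1001010111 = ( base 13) 371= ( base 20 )19j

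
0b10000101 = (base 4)2011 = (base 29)4h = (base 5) 1013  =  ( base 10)133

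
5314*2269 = 12057466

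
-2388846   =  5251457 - 7640303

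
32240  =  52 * 620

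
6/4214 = 3/2107 = 0.00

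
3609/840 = 4  +  83/280 = 4.30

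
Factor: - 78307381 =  - 2339^1*33479^1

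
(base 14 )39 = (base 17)30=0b110011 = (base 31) 1k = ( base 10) 51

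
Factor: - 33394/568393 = -2^1*7^( - 1 ) * 59^1* 283^1 * 81199^( - 1 ) 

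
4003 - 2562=1441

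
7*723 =5061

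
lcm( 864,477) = 45792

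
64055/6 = 64055/6 = 10675.83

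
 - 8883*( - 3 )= 26649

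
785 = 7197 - 6412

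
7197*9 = 64773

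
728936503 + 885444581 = 1614381084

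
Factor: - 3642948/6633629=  - 2^2*3^3*89^1*149^( - 1) * 211^( -2 ) * 379^1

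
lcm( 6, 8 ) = 24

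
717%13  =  2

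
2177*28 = 60956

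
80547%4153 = 1640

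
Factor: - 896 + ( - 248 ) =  - 2^3*11^1*13^1 = - 1144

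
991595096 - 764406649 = 227188447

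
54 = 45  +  9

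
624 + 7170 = 7794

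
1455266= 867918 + 587348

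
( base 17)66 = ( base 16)6c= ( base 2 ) 1101100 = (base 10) 108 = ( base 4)1230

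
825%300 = 225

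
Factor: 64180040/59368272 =2^( - 1)*3^( - 1)  *5^1* 73^(-1) * 16943^(-1)*1604501^1  =  8022505/7421034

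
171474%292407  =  171474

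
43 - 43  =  0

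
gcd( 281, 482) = 1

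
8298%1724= 1402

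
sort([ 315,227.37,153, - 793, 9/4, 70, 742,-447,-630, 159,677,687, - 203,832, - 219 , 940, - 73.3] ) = [ - 793,  -  630, - 447, - 219, - 203,  -  73.3, 9/4,70,153, 159,227.37,315 , 677, 687,742 , 832,940] 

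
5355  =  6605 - 1250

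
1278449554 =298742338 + 979707216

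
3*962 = 2886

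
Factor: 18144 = 2^5*3^4*7^1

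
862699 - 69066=793633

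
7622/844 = 3811/422 = 9.03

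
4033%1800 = 433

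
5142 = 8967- 3825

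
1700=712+988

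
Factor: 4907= 7^1 * 701^1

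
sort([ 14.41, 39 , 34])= [ 14.41, 34 , 39]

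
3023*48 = 145104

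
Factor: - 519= -3^1*173^1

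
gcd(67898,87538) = 2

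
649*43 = 27907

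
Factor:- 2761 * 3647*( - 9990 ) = 2^1*3^3*5^1 * 7^1*11^1*37^1*251^1 * 521^1 = 100592976330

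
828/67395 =276/22465 = 0.01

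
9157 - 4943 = 4214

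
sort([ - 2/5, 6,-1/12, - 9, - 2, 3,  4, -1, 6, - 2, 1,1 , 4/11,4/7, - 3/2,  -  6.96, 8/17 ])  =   [ -9,- 6.96 ,  -  2, - 2, - 3/2,-1, - 2/5,  -  1/12, 4/11,8/17,4/7, 1,1, 3, 4,6,6]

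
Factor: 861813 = 3^3*59^1*541^1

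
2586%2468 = 118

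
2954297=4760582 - 1806285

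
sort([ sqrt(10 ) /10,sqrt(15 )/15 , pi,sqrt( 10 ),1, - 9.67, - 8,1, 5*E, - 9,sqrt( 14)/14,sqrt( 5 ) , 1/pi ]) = [ - 9.67, -9, - 8,sqrt( 15 )/15,sqrt (14 ) /14,sqrt( 10)/10,1/pi,1  ,  1,  sqrt(5 ),pi,sqrt( 10 ),5 * E]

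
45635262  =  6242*7311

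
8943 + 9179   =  18122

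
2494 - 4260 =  - 1766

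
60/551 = 60/551  =  0.11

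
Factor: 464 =2^4*29^1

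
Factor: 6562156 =2^2 * 1640539^1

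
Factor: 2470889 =2470889^1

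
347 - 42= 305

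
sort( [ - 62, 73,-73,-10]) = [-73, - 62, -10, 73 ] 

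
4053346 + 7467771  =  11521117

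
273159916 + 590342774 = 863502690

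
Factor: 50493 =3^1*16831^1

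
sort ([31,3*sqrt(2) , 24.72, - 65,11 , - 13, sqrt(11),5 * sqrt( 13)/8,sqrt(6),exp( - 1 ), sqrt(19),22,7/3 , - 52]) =[-65, - 52, - 13,exp( - 1), 5*sqrt(13)/8,7/3,sqrt(6), sqrt ( 11 ),3*sqrt( 2)  ,  sqrt(19),11,22,24.72 , 31]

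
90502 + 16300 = 106802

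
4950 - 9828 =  - 4878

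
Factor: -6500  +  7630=1130 = 2^1*5^1*113^1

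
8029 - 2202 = 5827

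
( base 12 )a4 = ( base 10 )124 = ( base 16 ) 7c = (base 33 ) 3p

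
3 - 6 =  - 3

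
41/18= 2 + 5/18 = 2.28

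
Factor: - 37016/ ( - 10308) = 9254/2577 = 2^1 * 3^( - 1)*7^1 *661^1*859^( - 1 ) 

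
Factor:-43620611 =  - 29^1*757^1* 1987^1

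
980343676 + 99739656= 1080083332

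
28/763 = 4/109 = 0.04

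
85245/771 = 110 + 145/257   =  110.56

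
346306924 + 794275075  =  1140581999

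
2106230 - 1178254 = 927976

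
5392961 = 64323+5328638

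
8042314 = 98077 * 82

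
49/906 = 49/906 = 0.05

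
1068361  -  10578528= - 9510167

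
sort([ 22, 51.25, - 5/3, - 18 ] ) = [ - 18 , - 5/3, 22,51.25]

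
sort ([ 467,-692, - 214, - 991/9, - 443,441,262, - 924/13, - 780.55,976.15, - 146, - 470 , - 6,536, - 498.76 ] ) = [ - 780.55,-692, - 498.76, - 470, - 443,-214,-146, - 991/9, - 924/13, - 6 , 262,441,467,536,976.15]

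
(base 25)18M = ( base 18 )2B1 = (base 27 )14a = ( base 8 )1517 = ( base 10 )847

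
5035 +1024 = 6059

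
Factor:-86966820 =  - 2^2* 3^2*5^1*397^1*1217^1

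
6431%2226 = 1979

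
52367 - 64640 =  - 12273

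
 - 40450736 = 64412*( - 628)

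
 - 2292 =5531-7823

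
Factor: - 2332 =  - 2^2*11^1*53^1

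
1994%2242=1994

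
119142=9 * 13238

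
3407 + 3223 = 6630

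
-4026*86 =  - 346236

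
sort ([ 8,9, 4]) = [4, 8, 9] 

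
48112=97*496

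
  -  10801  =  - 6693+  - 4108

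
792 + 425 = 1217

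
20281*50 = 1014050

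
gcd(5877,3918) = 1959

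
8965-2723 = 6242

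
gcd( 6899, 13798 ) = 6899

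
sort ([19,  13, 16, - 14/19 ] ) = [  -  14/19,13, 16,19]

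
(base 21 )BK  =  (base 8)373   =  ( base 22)B9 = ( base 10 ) 251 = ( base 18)dh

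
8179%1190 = 1039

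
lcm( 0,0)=0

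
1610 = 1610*1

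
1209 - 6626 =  - 5417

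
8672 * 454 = 3937088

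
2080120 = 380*5474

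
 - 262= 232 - 494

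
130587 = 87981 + 42606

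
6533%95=73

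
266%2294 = 266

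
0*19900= 0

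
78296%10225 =6721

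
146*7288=1064048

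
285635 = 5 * 57127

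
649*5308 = 3444892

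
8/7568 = 1/946 = 0.00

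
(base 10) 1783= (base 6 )12131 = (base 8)3367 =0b11011110111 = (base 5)24113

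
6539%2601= 1337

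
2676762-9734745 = - 7057983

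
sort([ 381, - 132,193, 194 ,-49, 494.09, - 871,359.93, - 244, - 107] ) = [ - 871, - 244, - 132, - 107,-49, 193, 194, 359.93, 381,494.09]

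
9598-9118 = 480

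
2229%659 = 252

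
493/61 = 493/61 =8.08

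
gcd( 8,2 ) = 2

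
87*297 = 25839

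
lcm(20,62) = 620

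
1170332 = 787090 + 383242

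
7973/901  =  8 + 45/53=   8.85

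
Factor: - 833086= - 2^1*416543^1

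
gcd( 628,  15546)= 2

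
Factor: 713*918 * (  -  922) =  - 2^2*3^3 * 17^1 * 23^1 * 31^1*461^1 = - 603480348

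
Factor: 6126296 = 2^3*11^1*43^1 * 1619^1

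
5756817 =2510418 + 3246399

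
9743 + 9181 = 18924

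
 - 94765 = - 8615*11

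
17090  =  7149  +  9941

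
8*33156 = 265248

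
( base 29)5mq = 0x1305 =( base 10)4869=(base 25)7jj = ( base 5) 123434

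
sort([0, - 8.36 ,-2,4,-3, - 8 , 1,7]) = [ - 8.36,-8, - 3,-2,0, 1,4, 7]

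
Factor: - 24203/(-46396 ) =2^(-2 )*7^( - 1 )*1657^( - 1 )*24203^1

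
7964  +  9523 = 17487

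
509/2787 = 509/2787 = 0.18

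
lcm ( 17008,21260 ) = 85040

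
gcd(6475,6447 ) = 7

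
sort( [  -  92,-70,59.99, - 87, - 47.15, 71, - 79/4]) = [ - 92, - 87, - 70,  -  47.15,  -  79/4, 59.99, 71]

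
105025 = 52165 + 52860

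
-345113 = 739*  (-467)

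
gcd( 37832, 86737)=1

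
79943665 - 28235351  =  51708314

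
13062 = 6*2177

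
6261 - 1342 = 4919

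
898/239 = 3  +  181/239 = 3.76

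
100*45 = 4500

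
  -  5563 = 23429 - 28992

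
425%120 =65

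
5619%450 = 219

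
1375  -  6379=-5004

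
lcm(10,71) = 710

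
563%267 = 29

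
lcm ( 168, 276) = 3864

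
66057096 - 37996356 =28060740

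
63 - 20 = 43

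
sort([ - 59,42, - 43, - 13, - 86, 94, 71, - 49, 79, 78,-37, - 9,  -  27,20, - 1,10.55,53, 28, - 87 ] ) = [ - 87, - 86,  -  59, - 49, - 43,-37, - 27, - 13,-9,-1, 10.55 , 20,28,42,53,71,78, 79,94] 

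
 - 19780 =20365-40145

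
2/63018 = 1/31509 = 0.00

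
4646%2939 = 1707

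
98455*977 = 96190535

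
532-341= 191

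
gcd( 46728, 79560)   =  72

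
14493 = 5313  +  9180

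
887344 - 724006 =163338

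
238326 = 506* 471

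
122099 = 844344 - 722245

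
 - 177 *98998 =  - 17522646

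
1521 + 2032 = 3553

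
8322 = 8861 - 539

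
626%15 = 11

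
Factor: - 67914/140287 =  - 198/409 = - 2^1*3^2*11^1*409^( - 1)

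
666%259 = 148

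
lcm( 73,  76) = 5548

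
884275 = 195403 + 688872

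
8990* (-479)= - 4306210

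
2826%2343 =483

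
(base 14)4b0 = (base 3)1021202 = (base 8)1652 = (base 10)938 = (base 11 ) 783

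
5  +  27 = 32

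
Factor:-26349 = - 3^1*8783^1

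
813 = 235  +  578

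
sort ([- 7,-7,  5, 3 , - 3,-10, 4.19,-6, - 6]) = [ - 10, -7, - 7, - 6,- 6,-3  ,  3, 4.19,5]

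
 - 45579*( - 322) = 14676438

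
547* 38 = 20786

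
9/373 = 9/373=0.02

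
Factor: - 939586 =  - 2^1 * 469793^1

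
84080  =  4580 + 79500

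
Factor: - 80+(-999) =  - 13^1*83^1 = - 1079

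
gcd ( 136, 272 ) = 136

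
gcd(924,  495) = 33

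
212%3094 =212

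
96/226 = 48/113 = 0.42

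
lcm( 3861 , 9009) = 27027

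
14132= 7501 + 6631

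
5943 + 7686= 13629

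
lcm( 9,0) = 0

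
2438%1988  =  450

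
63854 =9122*7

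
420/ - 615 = -1 + 13/41 = - 0.68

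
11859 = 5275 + 6584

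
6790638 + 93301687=100092325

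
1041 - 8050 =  - 7009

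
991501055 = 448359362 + 543141693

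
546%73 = 35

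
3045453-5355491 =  - 2310038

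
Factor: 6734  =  2^1*7^1*13^1*37^1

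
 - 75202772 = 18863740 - 94066512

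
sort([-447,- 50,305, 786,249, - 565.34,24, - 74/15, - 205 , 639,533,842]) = [ - 565.34, - 447,-205, - 50,-74/15, 24,249, 305, 533,639,786, 842] 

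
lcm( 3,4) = 12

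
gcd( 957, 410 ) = 1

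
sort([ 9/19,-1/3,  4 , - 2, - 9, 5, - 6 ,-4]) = [ - 9, - 6, - 4, - 2,-1/3, 9/19,  4 , 5]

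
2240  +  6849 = 9089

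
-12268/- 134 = 91 + 37/67 = 91.55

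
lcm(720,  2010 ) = 48240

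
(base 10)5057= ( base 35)44h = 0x13C1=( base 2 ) 1001111000001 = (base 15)1772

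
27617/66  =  418+29/66 = 418.44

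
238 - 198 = 40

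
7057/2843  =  7057/2843 = 2.48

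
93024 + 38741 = 131765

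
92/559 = 92/559 = 0.16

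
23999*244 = 5855756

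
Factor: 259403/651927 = 3^( - 1 ) * 17^1*15259^1*217309^ ( - 1 ) 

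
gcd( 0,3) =3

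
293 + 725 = 1018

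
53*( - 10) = - 530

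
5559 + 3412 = 8971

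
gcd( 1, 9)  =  1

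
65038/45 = 1445 + 13/45 = 1445.29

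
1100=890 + 210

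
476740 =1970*242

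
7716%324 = 264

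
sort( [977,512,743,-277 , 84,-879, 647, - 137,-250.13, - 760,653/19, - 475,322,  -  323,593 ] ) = [ - 879, - 760 , -475, - 323, - 277,- 250.13, - 137,653/19 , 84,322,512,593, 647,743, 977] 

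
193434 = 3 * 64478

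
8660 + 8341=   17001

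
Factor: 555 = 3^1*5^1*  37^1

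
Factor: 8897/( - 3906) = - 2^( - 1)*3^ ( - 2 ) *41^1= - 41/18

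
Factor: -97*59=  -5723 = - 59^1 * 97^1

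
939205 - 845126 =94079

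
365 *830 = 302950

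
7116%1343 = 401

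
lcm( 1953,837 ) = 5859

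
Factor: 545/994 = 2^( - 1)*5^1*7^( - 1 )*71^( - 1)*109^1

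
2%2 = 0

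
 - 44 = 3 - 47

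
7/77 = 1/11 = 0.09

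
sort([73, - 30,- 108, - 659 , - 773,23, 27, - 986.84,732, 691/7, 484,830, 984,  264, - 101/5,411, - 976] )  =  [-986.84  , - 976, - 773, - 659,-108,-30, - 101/5, 23,27,73 , 691/7, 264, 411,484,732, 830, 984 ]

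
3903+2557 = 6460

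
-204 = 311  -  515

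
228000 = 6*38000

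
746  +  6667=7413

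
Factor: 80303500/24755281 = 2^2*5^3*17^( - 1) * 19^1*79^1*107^1 *607^( - 1 )*2399^( - 1)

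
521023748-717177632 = -196153884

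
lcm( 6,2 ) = 6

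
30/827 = 30/827 = 0.04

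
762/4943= 762/4943 = 0.15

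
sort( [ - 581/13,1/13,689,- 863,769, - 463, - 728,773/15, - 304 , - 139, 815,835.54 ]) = [ - 863, - 728, - 463, - 304,-139,- 581/13,  1/13,773/15, 689, 769 , 815,835.54 ] 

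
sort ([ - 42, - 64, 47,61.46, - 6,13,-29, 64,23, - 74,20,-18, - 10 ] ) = [ - 74, - 64, - 42,-29 , - 18, - 10, - 6,13, 20,23,  47,61.46,64]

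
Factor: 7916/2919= 2^2*3^ ( - 1)*7^( - 1 )*139^( - 1) * 1979^1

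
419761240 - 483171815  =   - 63410575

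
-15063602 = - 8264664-6798938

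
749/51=749/51= 14.69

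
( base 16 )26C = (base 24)11k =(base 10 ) 620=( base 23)13M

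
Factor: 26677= 7^1*37^1*103^1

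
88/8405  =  88/8405 = 0.01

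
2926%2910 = 16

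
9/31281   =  3/10427= 0.00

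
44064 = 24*1836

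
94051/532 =94051/532 = 176.79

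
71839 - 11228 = 60611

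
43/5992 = 43/5992 = 0.01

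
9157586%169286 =16142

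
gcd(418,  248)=2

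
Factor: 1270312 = 2^3*97^1*1637^1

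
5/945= 1/189 = 0.01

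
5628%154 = 84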